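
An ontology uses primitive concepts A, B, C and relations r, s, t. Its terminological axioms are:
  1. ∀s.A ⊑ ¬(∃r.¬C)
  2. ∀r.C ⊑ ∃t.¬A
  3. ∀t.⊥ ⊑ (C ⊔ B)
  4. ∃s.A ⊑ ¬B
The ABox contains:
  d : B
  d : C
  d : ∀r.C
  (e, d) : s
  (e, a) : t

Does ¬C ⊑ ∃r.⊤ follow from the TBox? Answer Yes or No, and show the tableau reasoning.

1. ¬C ⊑ ∃r.⊤  ⇔  (¬C ⊓ ∀r.⊥) unsat w.r.t. T
   open: L(x₀) ⊇ {¬C, ∀r.⊥, ∀s.¬A, ∃s.¬A, ∃t.¬A, …} (+ ∃-successors)
2. Hence ¬C ⊑ ∃r.⊤: not entailed.

No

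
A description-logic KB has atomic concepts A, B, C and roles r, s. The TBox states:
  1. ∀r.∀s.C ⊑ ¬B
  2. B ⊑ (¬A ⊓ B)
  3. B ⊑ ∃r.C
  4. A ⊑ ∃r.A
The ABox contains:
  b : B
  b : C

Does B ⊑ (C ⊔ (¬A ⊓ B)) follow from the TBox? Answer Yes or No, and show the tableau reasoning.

Yes

1. B ⊑ (C ⊔ (¬A ⊓ B))  ⇔  (B ⊓ (¬C ⊓ (A ⊔ ¬B))) unsat w.r.t. T
   all branches close; clash {B, ¬B} at x₀
2. Hence B ⊑ (C ⊔ (¬A ⊓ B)): entailed.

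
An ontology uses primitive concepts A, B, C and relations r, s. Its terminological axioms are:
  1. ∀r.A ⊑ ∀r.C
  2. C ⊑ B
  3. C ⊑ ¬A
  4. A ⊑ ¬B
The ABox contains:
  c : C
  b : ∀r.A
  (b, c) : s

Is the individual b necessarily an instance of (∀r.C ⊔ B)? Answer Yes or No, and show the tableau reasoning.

Yes

1. b : (∀r.C ⊔ B)?  L(b) = {∀r.A} ∪ {(∃r.¬C ⊓ ¬B)}
   clash {B, ¬B} at b — b ∈ (∀r.C ⊔ B)
2. Hence b : (∀r.C ⊔ B): entailed.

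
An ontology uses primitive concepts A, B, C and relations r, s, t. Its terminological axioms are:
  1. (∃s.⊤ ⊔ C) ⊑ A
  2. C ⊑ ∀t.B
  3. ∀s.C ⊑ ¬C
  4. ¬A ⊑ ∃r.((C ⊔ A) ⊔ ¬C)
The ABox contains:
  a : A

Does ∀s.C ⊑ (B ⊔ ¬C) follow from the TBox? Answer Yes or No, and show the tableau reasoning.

1. ∀s.C ⊑ (B ⊔ ¬C)  ⇔  (∀s.C ⊓ (¬B ⊓ C)) unsat w.r.t. T
   all branches close; clash {C, ¬C} at x₀
2. Hence ∀s.C ⊑ (B ⊔ ¬C): entailed.

Yes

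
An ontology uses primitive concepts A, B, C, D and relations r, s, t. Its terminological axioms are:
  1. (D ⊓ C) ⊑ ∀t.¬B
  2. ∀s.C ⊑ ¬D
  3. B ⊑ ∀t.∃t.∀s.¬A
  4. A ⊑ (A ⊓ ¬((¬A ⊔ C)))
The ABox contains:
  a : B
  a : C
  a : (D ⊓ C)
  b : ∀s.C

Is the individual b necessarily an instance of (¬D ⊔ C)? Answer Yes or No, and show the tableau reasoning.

1. b : (¬D ⊔ C)?  L(b) = {∀s.C} ∪ {(D ⊓ ¬C)}
   clash {D, ¬D} at b — b ∈ (¬D ⊔ C)
2. Hence b : (¬D ⊔ C): entailed.

Yes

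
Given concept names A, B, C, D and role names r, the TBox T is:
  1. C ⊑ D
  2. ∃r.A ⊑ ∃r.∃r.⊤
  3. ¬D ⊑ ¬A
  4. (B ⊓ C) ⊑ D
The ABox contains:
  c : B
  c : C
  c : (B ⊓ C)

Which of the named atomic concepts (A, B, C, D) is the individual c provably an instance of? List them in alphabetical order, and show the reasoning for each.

{B, C, D}

1. c : A?  L(c) = {B, C, (B ⊓ C)} ∪ {¬A}
   apply at c: C⊑D; (B ⊓ C)⊑D
   open: L(c) ⊇ {B, C, D, ¬A, ∀r.¬A} — c ∉ A possible
2. c : B?  L(c) = {B, C, (B ⊓ C)} ∪ {¬B}
   clash {B, ¬B} at c — c ∈ B
3. c : C?  L(c) = {B, C, (B ⊓ C)} ∪ {¬C}
   clash {C, ¬C} at c — c ∈ C
4. c : D?  L(c) = {B, C, (B ⊓ C)} ∪ {¬D}
   clash {D, ¬D} at c — c ∈ D
5. Entailed for c: {B, C, D}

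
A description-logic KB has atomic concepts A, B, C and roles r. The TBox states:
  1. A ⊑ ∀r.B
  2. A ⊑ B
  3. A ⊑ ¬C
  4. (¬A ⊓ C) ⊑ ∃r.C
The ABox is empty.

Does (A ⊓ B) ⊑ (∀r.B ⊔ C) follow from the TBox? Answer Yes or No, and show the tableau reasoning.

Yes

1. (A ⊓ B) ⊑ (∀r.B ⊔ C)  ⇔  ((A ⊓ B) ⊓ (∃r.¬B ⊓ ¬C)) unsat w.r.t. T
   all branches close; clash {B, ¬B} at an ∃-successor
2. Hence (A ⊓ B) ⊑ (∀r.B ⊔ C): entailed.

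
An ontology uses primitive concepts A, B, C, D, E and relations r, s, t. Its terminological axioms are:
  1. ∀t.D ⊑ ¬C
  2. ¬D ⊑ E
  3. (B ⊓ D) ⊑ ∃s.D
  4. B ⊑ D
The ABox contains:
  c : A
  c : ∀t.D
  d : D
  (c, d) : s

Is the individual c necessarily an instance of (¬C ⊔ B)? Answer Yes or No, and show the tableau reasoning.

1. c : (¬C ⊔ B)?  L(c) = {A, ∀t.D} ∪ {(C ⊓ ¬B)}
   clash {C, ¬C} at c — c ∈ (¬C ⊔ B)
2. Hence c : (¬C ⊔ B): entailed.

Yes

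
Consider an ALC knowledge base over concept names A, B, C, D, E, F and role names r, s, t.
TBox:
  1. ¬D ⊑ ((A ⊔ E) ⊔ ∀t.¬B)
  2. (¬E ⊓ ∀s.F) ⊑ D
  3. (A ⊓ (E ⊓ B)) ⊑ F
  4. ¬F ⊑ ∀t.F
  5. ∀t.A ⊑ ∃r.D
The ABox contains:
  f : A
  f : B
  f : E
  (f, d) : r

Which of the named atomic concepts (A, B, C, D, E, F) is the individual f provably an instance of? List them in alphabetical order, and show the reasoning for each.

1. f : A?  L(f) = {A, B, E} ∪ {¬A}
   clash {A, ¬A} at f — f ∈ A
2. f : B?  L(f) = {A, B, E} ∪ {¬B}
   clash {B, ¬B} at f — f ∈ B
3. f : C?  L(f) = {A, B, E} ∪ {¬C}
   open: L(f) ⊇ {A, B, D, E, F, …} (+ ∃-successors) — f ∉ C possible
4. f : D?  L(f) = {A, B, E} ∪ {¬D}
   apply at f: ¬D⊑((A ⊔ E) ⊔ ∀t.¬B)
   open: L(f) ⊇ {A, B, E, F, ¬D, …} (+ ∃-successors) — f ∉ D possible
5. f : E?  L(f) = {A, B, E} ∪ {¬E}
   clash {E, ¬E} at f — f ∈ E
6. f : F?  L(f) = {A, B, E} ∪ {¬F}
   clash {F, ¬F} at f — f ∈ F
7. Entailed for f: {A, B, E, F}

{A, B, E, F}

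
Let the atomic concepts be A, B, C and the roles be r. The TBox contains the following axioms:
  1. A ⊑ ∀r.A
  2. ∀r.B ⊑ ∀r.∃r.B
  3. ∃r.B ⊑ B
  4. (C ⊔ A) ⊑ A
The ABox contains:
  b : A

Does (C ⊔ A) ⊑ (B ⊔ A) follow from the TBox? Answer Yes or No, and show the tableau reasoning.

1. (C ⊔ A) ⊑ (B ⊔ A)  ⇔  ((C ⊔ A) ⊓ (¬B ⊓ ¬A)) unsat w.r.t. T
   all branches close; clash {A, ¬A} at x₀
2. Hence (C ⊔ A) ⊑ (B ⊔ A): entailed.

Yes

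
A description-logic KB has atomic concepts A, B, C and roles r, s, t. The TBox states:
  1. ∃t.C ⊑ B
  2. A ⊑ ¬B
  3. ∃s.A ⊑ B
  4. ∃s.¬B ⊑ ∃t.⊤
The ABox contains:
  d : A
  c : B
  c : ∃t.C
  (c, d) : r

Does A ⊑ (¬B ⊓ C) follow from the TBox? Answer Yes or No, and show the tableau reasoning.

No

1. A ⊑ (¬B ⊓ C)  ⇔  (A ⊓ (B ⊔ ¬C)) unsat w.r.t. T
   apply at x₀: A⊑¬B
   open: L(x₀) ⊇ {A, ¬B, ¬C, ∀s.B, ∀s.¬A, …}
2. Hence A ⊑ (¬B ⊓ C): not entailed.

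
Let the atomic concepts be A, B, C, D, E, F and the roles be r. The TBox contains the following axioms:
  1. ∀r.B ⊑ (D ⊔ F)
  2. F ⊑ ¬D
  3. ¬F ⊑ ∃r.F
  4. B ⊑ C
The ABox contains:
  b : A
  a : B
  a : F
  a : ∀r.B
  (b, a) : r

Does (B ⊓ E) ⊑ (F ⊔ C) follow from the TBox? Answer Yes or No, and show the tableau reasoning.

1. (B ⊓ E) ⊑ (F ⊔ C)  ⇔  ((B ⊓ E) ⊓ (¬F ⊓ ¬C)) unsat w.r.t. T
   all branches close; clash {C, ¬C} at x₀
2. Hence (B ⊓ E) ⊑ (F ⊔ C): entailed.

Yes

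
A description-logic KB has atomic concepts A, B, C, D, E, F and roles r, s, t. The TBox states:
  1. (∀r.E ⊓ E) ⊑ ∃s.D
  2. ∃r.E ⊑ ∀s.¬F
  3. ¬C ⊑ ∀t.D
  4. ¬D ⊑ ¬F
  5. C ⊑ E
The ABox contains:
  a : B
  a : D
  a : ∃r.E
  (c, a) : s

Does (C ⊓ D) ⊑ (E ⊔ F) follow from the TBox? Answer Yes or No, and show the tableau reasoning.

Yes

1. (C ⊓ D) ⊑ (E ⊔ F)  ⇔  ((C ⊓ D) ⊓ (¬E ⊓ ¬F)) unsat w.r.t. T
   all branches close; clash {E, ¬E} at x₀
2. Hence (C ⊓ D) ⊑ (E ⊔ F): entailed.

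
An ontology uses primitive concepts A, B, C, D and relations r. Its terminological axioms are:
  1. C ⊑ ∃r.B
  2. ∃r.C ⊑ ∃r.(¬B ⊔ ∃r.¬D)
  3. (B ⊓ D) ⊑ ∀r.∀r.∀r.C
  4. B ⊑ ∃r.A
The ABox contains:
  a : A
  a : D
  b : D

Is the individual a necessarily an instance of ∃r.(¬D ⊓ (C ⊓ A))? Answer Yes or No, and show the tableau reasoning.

1. a : ∃r.(¬D ⊓ (C ⊓ A))?  L(a) = {A, D} ∪ {∀r.(D ⊔ (¬C ⊔ ¬A))}
   open: L(a) ⊇ {A, D, ¬B, ¬C, ∀r.(D ⊔ (¬C ⊔ ¬A)), …} — a ∉ ∃r.(¬D ⊓ (C ⊓ A)) possible
2. Hence a : ∃r.(¬D ⊓ (C ⊓ A)): not entailed.

No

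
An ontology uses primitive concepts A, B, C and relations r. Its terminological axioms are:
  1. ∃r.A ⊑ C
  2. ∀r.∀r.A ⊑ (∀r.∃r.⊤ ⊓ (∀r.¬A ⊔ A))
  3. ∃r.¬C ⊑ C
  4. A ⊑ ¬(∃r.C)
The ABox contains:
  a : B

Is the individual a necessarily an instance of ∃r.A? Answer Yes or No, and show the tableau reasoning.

No

1. a : ∃r.A?  L(a) = {B} ∪ {∀r.¬A}
   open: L(a) ⊇ {B, ¬A, ∀r.C, ∀r.¬A, ∃r.∃r.¬A} (+ ∃-successors) — a ∉ ∃r.A possible
2. Hence a : ∃r.A: not entailed.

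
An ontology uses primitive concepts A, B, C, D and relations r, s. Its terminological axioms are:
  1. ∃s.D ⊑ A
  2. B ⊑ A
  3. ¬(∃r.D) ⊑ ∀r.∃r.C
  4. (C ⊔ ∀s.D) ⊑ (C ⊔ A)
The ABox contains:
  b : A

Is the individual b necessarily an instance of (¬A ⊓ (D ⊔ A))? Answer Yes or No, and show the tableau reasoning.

1. b : (¬A ⊓ (D ⊔ A))?  L(b) = {A} ∪ {(A ⊔ (¬D ⊓ ¬A))}
   open: L(b) ⊇ {A, ¬C, ∃r.D, ∃s.¬D} (+ ∃-successors) — b ∉ (¬A ⊓ (D ⊔ A)) possible
2. Hence b : (¬A ⊓ (D ⊔ A)): not entailed.

No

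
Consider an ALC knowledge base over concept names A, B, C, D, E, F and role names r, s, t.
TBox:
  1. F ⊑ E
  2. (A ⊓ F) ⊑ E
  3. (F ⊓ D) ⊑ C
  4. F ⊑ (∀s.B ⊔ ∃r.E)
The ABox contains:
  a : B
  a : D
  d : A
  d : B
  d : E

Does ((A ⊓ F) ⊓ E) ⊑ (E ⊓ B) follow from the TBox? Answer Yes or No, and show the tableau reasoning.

No

1. ((A ⊓ F) ⊓ E) ⊑ (E ⊓ B)  ⇔  (((A ⊓ F) ⊓ E) ⊓ (¬E ⊔ ¬B)) unsat w.r.t. T
   apply at x₀: F⊑(∀s.B ⊔ ∃r.E)
   open: L(x₀) ⊇ {A, E, F, ¬B, ¬D, …}
2. Hence ((A ⊓ F) ⊓ E) ⊑ (E ⊓ B): not entailed.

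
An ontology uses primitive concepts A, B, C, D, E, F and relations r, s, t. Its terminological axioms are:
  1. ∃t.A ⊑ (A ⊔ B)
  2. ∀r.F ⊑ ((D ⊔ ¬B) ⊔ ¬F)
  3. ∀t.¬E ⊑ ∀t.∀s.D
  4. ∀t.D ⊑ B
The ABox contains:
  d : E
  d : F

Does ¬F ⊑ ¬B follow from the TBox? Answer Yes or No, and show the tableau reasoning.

1. ¬F ⊑ ¬B  ⇔  (¬F ⊓ B) unsat w.r.t. T
   open: L(x₀) ⊇ {B, ¬F, ∀t.¬A, ∃r.¬F, ∃t.E} (+ ∃-successors)
2. Hence ¬F ⊑ ¬B: not entailed.

No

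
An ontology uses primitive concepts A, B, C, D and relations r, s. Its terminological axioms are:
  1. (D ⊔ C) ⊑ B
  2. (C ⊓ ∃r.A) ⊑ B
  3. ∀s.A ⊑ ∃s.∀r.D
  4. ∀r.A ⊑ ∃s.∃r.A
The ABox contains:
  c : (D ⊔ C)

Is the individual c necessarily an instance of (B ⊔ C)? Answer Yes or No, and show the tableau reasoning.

Yes

1. c : (B ⊔ C)?  L(c) = {(D ⊔ C)} ∪ {(¬B ⊓ ¬C)}
   clash {C, ¬C} at c — c ∈ (B ⊔ C)
2. Hence c : (B ⊔ C): entailed.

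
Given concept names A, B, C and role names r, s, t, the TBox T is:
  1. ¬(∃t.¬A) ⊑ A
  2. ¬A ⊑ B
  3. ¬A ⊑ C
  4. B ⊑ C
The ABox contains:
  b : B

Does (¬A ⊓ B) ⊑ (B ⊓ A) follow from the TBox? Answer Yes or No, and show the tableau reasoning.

No

1. (¬A ⊓ B) ⊑ (B ⊓ A)  ⇔  ((¬A ⊓ B) ⊓ (¬B ⊔ ¬A)) unsat w.r.t. T
   apply at x₀: ¬A⊑C; B⊑C
   open: L(x₀) ⊇ {B, C, ¬A, ∃t.¬A} (+ ∃-successors)
2. Hence (¬A ⊓ B) ⊑ (B ⊓ A): not entailed.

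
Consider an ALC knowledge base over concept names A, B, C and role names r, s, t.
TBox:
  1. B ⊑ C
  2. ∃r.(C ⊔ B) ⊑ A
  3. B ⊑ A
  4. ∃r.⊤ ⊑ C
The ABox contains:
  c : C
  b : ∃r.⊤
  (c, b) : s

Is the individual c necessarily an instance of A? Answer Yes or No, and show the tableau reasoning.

1. c : A?  L(c) = {C} ∪ {¬A}
   open: L(c) ⊇ {C, ¬A, ¬B, ∀r.(¬C ⊓ ¬B)} — c ∉ A possible
2. Hence c : A: not entailed.

No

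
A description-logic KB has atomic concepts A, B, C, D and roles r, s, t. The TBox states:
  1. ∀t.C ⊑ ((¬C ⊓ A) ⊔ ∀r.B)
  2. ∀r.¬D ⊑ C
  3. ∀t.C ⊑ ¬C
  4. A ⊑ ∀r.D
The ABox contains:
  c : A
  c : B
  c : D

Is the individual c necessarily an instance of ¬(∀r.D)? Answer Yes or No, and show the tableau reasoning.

1. c : ¬(∀r.D)?  L(c) = {A, B, D} ∪ {∀r.D}
   open: L(c) ⊇ {A, B, D, ∀r.D, ∃r.D, …} (+ ∃-successors) — c ∉ ¬(∀r.D) possible
2. Hence c : ¬(∀r.D): not entailed.

No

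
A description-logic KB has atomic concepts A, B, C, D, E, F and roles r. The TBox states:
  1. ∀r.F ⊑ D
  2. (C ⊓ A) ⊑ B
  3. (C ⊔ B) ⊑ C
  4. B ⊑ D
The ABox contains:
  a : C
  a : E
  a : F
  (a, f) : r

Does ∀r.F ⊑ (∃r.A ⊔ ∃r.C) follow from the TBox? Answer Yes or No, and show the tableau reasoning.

No

1. ∀r.F ⊑ (∃r.A ⊔ ∃r.C)  ⇔  (∀r.F ⊓ (∀r.¬A ⊓ ∀r.¬C)) unsat w.r.t. T
   apply at x₀: ∀r.F⊑D
   open: L(x₀) ⊇ {D, ¬B, ¬C, ∀r.F, ∀r.¬A, …}
2. Hence ∀r.F ⊑ (∃r.A ⊔ ∃r.C): not entailed.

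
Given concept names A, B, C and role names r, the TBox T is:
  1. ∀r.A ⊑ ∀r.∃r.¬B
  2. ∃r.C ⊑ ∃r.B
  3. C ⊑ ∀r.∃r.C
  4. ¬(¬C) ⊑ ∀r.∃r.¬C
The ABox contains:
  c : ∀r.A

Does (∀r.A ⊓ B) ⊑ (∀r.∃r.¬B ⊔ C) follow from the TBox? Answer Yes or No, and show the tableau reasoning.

1. (∀r.A ⊓ B) ⊑ (∀r.∃r.¬B ⊔ C)  ⇔  ((∀r.A ⊓ B) ⊓ (∃r.∀r.B ⊓ ¬C)) unsat w.r.t. T
   all branches close; clash {B, ¬B} at an ∃-successor
2. Hence (∀r.A ⊓ B) ⊑ (∀r.∃r.¬B ⊔ C): entailed.

Yes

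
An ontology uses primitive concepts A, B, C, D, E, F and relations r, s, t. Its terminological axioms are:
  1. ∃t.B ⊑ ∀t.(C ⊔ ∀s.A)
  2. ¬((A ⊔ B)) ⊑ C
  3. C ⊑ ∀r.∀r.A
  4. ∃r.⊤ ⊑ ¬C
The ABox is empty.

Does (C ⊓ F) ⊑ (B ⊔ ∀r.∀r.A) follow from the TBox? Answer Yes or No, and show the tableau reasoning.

1. (C ⊓ F) ⊑ (B ⊔ ∀r.∀r.A)  ⇔  ((C ⊓ F) ⊓ (¬B ⊓ ∃r.∃r.¬A)) unsat w.r.t. T
   all branches close; clash {C, ¬C} at x₀
2. Hence (C ⊓ F) ⊑ (B ⊔ ∀r.∀r.A): entailed.

Yes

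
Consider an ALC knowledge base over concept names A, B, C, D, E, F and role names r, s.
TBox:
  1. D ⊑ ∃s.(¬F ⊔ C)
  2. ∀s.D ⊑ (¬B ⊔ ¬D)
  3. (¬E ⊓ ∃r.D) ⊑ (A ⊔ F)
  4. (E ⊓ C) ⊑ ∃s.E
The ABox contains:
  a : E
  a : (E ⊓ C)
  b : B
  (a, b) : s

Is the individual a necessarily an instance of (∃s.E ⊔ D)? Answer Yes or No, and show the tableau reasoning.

1. a : (∃s.E ⊔ D)?  L(a) = {E, (E ⊓ C)} ∪ {(∀s.¬E ⊓ ¬D)}
   clash {E, ¬E} at an ∃-successor — a ∈ (∃s.E ⊔ D)
2. Hence a : (∃s.E ⊔ D): entailed.

Yes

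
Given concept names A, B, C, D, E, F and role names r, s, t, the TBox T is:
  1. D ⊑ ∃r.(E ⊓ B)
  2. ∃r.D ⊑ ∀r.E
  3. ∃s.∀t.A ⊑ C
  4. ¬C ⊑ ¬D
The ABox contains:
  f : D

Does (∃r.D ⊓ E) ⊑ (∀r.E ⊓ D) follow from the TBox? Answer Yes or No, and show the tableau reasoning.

No

1. (∃r.D ⊓ E) ⊑ (∀r.E ⊓ D)  ⇔  ((∃r.D ⊓ E) ⊓ (∃r.¬E ⊔ ¬D)) unsat w.r.t. T
   apply at x₀: ∃r.D⊑∀r.E
   open: L(x₀) ⊇ {C, E, ¬D, ∀r.E, ∃r.D} (+ ∃-successors)
2. Hence (∃r.D ⊓ E) ⊑ (∀r.E ⊓ D): not entailed.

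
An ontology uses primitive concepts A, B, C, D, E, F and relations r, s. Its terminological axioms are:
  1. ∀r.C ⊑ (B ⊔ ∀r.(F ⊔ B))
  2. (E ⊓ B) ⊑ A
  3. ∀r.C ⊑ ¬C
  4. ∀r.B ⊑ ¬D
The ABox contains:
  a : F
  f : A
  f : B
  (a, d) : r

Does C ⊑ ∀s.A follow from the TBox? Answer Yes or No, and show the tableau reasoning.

1. C ⊑ ∀s.A  ⇔  (C ⊓ ∃s.¬A) unsat w.r.t. T
   open: L(x₀) ⊇ {C, ¬E, ∃r.¬B, ∃r.¬C, ∃s.¬A} (+ ∃-successors)
2. Hence C ⊑ ∀s.A: not entailed.

No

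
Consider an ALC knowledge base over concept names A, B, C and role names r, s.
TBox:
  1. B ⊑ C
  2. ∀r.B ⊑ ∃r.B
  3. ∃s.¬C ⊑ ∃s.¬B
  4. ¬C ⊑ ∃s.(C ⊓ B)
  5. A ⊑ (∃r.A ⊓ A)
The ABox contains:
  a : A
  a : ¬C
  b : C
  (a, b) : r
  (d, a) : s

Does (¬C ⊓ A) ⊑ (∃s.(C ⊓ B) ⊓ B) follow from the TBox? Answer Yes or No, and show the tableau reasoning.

No

1. (¬C ⊓ A) ⊑ (∃s.(C ⊓ B) ⊓ B)  ⇔  ((¬C ⊓ A) ⊓ (∀s.(¬C ⊔ ¬B) ⊔ ¬B)) unsat w.r.t. T
   apply at x₀: ¬C⊑∃s.(C ⊓ B); A⊑(∃r.A ⊓ A)
   open: L(x₀) ⊇ {A, ¬B, ¬C, ∀s.C, ∃r.A, …} (+ ∃-successors)
2. Hence (¬C ⊓ A) ⊑ (∃s.(C ⊓ B) ⊓ B): not entailed.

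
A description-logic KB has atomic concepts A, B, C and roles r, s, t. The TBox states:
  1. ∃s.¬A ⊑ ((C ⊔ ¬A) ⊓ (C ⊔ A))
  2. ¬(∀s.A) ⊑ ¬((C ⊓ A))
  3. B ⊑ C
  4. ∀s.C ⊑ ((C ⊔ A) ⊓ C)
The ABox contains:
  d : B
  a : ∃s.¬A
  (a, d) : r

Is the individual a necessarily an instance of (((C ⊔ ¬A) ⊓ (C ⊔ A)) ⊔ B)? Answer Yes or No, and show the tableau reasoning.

Yes

1. a : (((C ⊔ ¬A) ⊓ (C ⊔ A)) ⊔ B)?  L(a) = {∃s.¬A} ∪ {(((¬C ⊓ A) ⊔ (¬C ⊓ ¬A)) ⊓ ¬B)}
   clash {C, ¬C} at a — a ∈ (((C ⊔ ¬A) ⊓ (C ⊔ A)) ⊔ B)
2. Hence a : (((C ⊔ ¬A) ⊓ (C ⊔ A)) ⊔ B): entailed.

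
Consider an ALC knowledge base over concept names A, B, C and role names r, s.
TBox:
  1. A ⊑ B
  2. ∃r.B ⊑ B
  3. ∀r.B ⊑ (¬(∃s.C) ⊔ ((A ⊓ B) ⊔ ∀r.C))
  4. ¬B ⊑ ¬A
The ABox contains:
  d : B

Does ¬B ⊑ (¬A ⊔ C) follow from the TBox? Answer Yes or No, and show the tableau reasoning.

1. ¬B ⊑ (¬A ⊔ C)  ⇔  (¬B ⊓ (A ⊓ ¬C)) unsat w.r.t. T
   all branches close; clash {A, ¬A} at x₀
2. Hence ¬B ⊑ (¬A ⊔ C): entailed.

Yes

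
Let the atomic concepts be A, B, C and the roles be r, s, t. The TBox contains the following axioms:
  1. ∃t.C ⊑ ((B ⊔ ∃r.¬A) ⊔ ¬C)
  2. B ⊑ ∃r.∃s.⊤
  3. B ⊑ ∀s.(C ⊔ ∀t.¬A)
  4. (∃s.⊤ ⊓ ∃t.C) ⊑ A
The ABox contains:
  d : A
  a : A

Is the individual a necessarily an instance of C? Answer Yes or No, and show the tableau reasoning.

No

1. a : C?  L(a) = {A} ∪ {¬C}
   open: L(a) ⊇ {A, ¬B, ¬C, ∀t.¬C} — a ∉ C possible
2. Hence a : C: not entailed.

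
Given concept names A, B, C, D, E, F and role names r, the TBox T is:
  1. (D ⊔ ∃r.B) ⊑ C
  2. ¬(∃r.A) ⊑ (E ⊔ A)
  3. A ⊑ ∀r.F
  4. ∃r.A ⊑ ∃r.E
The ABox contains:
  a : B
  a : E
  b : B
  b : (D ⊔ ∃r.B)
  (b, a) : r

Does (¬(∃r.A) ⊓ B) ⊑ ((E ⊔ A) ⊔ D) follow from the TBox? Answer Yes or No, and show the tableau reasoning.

1. (¬(∃r.A) ⊓ B) ⊑ ((E ⊔ A) ⊔ D)  ⇔  ((∀r.¬A ⊓ B) ⊓ ((¬E ⊓ ¬A) ⊓ ¬D)) unsat w.r.t. T
   all branches close; clash {A, ¬A} at x₀
2. Hence (¬(∃r.A) ⊓ B) ⊑ ((E ⊔ A) ⊔ D): entailed.

Yes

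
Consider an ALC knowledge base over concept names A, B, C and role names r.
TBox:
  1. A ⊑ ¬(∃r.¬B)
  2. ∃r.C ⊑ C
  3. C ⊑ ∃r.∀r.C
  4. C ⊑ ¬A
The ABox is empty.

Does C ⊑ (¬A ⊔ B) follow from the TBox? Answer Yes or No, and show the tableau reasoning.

Yes

1. C ⊑ (¬A ⊔ B)  ⇔  (C ⊓ (A ⊓ ¬B)) unsat w.r.t. T
   all branches close; clash {A, ¬A} at x₀
2. Hence C ⊑ (¬A ⊔ B): entailed.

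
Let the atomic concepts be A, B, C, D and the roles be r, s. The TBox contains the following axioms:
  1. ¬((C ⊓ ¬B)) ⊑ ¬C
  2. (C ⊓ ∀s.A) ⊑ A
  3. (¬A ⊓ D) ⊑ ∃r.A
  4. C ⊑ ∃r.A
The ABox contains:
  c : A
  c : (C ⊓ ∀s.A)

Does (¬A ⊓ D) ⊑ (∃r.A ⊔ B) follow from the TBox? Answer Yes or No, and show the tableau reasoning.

Yes

1. (¬A ⊓ D) ⊑ (∃r.A ⊔ B)  ⇔  ((¬A ⊓ D) ⊓ (∀r.¬A ⊓ ¬B)) unsat w.r.t. T
   all branches close; clash {A, ¬A} at x₀
2. Hence (¬A ⊓ D) ⊑ (∃r.A ⊔ B): entailed.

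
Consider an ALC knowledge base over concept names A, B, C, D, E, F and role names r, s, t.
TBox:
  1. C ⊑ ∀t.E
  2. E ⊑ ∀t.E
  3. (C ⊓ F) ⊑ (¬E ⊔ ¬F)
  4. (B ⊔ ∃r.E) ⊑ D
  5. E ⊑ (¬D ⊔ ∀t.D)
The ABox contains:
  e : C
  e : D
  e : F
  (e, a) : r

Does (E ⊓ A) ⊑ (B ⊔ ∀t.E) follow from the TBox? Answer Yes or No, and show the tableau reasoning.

Yes

1. (E ⊓ A) ⊑ (B ⊔ ∀t.E)  ⇔  ((E ⊓ A) ⊓ (¬B ⊓ ∃t.¬E)) unsat w.r.t. T
   all branches close; clash {E, ¬E} at an ∃-successor
2. Hence (E ⊓ A) ⊑ (B ⊔ ∀t.E): entailed.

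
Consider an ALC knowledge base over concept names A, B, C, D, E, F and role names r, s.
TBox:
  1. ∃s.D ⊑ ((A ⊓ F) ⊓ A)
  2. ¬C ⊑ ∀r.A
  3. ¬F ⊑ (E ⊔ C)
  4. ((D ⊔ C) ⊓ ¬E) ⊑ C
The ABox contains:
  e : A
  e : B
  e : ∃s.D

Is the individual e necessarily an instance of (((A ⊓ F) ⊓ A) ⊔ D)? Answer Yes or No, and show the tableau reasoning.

1. e : (((A ⊓ F) ⊓ A) ⊔ D)?  L(e) = {A, B, ∃s.D} ∪ {(((¬A ⊔ ¬F) ⊔ ¬A) ⊓ ¬D)}
   clash {A, ¬A} at e — e ∈ (((A ⊓ F) ⊓ A) ⊔ D)
2. Hence e : (((A ⊓ F) ⊓ A) ⊔ D): entailed.

Yes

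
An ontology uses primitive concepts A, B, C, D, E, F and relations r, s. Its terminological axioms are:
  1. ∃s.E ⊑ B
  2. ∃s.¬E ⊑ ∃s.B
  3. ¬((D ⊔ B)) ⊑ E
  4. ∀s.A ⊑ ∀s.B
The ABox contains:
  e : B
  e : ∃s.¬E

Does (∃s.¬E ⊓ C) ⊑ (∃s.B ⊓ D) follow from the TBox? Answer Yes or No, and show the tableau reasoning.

No

1. (∃s.¬E ⊓ C) ⊑ (∃s.B ⊓ D)  ⇔  ((∃s.¬E ⊓ C) ⊓ (∀s.¬B ⊔ ¬D)) unsat w.r.t. T
   apply at x₀: ∃s.¬E⊑∃s.B
   open: L(x₀) ⊇ {B, C, ¬D, ∃s.B, ∃s.¬A, …} (+ ∃-successors)
2. Hence (∃s.¬E ⊓ C) ⊑ (∃s.B ⊓ D): not entailed.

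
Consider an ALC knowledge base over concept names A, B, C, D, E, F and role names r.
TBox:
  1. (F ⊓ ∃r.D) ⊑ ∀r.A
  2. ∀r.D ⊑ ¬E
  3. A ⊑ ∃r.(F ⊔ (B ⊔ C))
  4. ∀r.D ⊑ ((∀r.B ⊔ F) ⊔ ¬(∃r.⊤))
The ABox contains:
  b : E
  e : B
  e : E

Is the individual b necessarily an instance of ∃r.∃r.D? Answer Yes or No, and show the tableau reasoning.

No

1. b : ∃r.∃r.D?  L(b) = {E} ∪ {∀r.∀r.¬D}
   open: L(b) ⊇ {E, ¬A, ¬F, ∀r.∀r.¬D, ∃r.¬D} (+ ∃-successors) — b ∉ ∃r.∃r.D possible
2. Hence b : ∃r.∃r.D: not entailed.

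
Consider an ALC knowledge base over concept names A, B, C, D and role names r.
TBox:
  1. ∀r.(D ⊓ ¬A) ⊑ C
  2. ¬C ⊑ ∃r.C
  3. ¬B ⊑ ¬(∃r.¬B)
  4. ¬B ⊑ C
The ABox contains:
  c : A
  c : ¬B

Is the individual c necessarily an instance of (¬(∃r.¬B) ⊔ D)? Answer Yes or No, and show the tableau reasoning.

1. c : (¬(∃r.¬B) ⊔ D)?  L(c) = {A, ¬B} ∪ {(∃r.¬B ⊓ ¬D)}
   clash {B, ¬B} at an ∃-successor — c ∈ (¬(∃r.¬B) ⊔ D)
2. Hence c : (¬(∃r.¬B) ⊔ D): entailed.

Yes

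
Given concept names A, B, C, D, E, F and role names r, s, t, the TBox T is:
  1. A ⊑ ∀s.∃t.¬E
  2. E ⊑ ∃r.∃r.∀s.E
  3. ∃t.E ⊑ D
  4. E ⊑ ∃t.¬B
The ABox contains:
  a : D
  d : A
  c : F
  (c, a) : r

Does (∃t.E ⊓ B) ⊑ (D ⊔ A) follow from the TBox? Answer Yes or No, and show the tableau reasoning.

Yes

1. (∃t.E ⊓ B) ⊑ (D ⊔ A)  ⇔  ((∃t.E ⊓ B) ⊓ (¬D ⊓ ¬A)) unsat w.r.t. T
   all branches close; clash {D, ¬D} at x₀
2. Hence (∃t.E ⊓ B) ⊑ (D ⊔ A): entailed.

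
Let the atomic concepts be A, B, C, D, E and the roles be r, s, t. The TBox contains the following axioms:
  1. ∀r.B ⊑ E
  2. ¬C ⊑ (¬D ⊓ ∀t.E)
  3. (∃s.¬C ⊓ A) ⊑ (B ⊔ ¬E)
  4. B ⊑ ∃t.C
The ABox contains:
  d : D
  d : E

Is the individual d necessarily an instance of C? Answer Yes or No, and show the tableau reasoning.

Yes

1. d : C?  L(d) = {D, E} ∪ {¬C}
   clash {E, ¬E} at d — d ∈ C
2. Hence d : C: entailed.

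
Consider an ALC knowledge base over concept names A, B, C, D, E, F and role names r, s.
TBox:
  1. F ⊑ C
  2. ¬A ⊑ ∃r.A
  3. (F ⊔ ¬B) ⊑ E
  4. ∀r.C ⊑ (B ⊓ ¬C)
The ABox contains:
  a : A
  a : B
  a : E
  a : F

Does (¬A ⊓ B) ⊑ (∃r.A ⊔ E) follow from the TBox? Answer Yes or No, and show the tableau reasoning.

Yes

1. (¬A ⊓ B) ⊑ (∃r.A ⊔ E)  ⇔  ((¬A ⊓ B) ⊓ (∀r.¬A ⊓ ¬E)) unsat w.r.t. T
   all branches close; clash {E, ¬E} at x₀
2. Hence (¬A ⊓ B) ⊑ (∃r.A ⊔ E): entailed.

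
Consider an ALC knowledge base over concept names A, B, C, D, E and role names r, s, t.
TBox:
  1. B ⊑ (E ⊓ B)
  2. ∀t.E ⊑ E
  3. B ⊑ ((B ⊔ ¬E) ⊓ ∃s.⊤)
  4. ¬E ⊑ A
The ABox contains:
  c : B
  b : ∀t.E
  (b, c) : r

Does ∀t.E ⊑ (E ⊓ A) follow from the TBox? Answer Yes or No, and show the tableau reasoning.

No

1. ∀t.E ⊑ (E ⊓ A)  ⇔  (∀t.E ⊓ (¬E ⊔ ¬A)) unsat w.r.t. T
   apply at x₀: ∀t.E⊑E
   open: L(x₀) ⊇ {E, ¬A, ¬B, ∀t.E}
2. Hence ∀t.E ⊑ (E ⊓ A): not entailed.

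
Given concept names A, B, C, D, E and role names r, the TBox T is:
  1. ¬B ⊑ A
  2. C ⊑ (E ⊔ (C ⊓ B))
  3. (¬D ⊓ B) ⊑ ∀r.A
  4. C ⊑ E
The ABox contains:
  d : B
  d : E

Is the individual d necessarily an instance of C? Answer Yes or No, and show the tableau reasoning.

No

1. d : C?  L(d) = {B, E} ∪ {¬C}
   open: L(d) ⊇ {B, D, E, ¬C} — d ∉ C possible
2. Hence d : C: not entailed.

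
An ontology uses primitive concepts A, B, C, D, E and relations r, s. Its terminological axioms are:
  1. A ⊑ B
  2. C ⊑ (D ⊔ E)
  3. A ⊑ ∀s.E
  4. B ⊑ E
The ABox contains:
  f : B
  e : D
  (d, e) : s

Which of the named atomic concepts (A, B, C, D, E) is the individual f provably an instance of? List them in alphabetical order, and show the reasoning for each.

1. f : A?  L(f) = {B} ∪ {¬A}
   apply at f: B⊑E
   open: L(f) ⊇ {B, E, ¬A, ¬C} — f ∉ A possible
2. f : B?  L(f) = {B} ∪ {¬B}
   clash {B, ¬B} at f — f ∈ B
3. f : C?  L(f) = {B} ∪ {¬C}
   apply at f: B⊑E
   open: L(f) ⊇ {B, E, ¬A, ¬C} — f ∉ C possible
4. f : D?  L(f) = {B} ∪ {¬D}
   apply at f: B⊑E
   open: L(f) ⊇ {B, E, ¬A, ¬C, ¬D} — f ∉ D possible
5. f : E?  L(f) = {B} ∪ {¬E}
   clash {E, ¬E} at f — f ∈ E
6. Entailed for f: {B, E}

{B, E}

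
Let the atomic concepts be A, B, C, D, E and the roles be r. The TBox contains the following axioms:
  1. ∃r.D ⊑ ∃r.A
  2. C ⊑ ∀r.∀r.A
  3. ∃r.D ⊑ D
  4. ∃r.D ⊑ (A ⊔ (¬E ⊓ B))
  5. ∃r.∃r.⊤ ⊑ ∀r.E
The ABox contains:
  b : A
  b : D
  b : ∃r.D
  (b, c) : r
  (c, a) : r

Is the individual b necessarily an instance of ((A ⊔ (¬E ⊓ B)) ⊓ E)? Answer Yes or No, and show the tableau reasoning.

1. b : ((A ⊔ (¬E ⊓ B)) ⊓ E)?  L(b) = {A, D, ∃r.D} ∪ {((¬A ⊓ (E ⊔ ¬B)) ⊔ ¬E)}
   apply at b: ∃r.D⊑∃r.A; ∃r.D⊑(A ⊔ (¬E ⊓ B))
   open: L(b) ⊇ {A, D, ¬C, ¬E, ∀r.E, …} (+ ∃-successors) — b ∉ ((A ⊔ (¬E ⊓ B)) ⊓ E) possible
2. Hence b : ((A ⊔ (¬E ⊓ B)) ⊓ E): not entailed.

No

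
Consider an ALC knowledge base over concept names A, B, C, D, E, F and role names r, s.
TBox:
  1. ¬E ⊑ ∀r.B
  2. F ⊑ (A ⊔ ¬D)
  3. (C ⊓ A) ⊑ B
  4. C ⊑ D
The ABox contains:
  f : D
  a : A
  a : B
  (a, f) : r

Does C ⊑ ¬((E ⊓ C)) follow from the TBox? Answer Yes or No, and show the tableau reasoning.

1. C ⊑ ¬((E ⊓ C))  ⇔  (C ⊓ (E ⊓ C)) unsat w.r.t. T
   apply at x₀: C⊑D
   open: L(x₀) ⊇ {C, D, E, ¬A, ¬F}
2. Hence C ⊑ ¬((E ⊓ C)): not entailed.

No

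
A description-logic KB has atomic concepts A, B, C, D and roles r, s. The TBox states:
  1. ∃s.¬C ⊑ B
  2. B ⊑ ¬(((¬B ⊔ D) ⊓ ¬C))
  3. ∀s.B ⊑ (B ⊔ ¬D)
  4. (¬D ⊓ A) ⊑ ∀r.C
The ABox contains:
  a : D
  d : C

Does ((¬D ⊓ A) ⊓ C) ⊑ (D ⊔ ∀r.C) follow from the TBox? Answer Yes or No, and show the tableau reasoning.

Yes

1. ((¬D ⊓ A) ⊓ C) ⊑ (D ⊔ ∀r.C)  ⇔  (((¬D ⊓ A) ⊓ C) ⊓ (¬D ⊓ ∃r.¬C)) unsat w.r.t. T
   all branches close; clash {C, ¬C} at an ∃-successor
2. Hence ((¬D ⊓ A) ⊓ C) ⊑ (D ⊔ ∀r.C): entailed.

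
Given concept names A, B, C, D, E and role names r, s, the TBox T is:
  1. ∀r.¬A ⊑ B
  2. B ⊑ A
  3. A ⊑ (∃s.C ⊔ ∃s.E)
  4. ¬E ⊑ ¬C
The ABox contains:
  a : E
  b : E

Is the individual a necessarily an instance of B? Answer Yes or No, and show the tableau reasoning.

1. a : B?  L(a) = {E} ∪ {¬B}
   open: L(a) ⊇ {E, ¬A, ¬B, ∃r.A} (+ ∃-successors) — a ∉ B possible
2. Hence a : B: not entailed.

No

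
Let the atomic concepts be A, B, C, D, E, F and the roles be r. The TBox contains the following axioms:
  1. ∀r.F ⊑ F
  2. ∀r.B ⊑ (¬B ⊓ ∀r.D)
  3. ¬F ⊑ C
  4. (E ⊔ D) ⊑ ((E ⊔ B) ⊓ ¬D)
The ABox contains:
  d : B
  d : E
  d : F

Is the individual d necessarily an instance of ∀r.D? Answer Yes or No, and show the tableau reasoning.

No

1. d : ∀r.D?  L(d) = {B, E, F} ∪ {∃r.¬D}
   open: L(d) ⊇ {B, E, F, ¬D, ∃r.¬B, …} (+ ∃-successors) — d ∉ ∀r.D possible
2. Hence d : ∀r.D: not entailed.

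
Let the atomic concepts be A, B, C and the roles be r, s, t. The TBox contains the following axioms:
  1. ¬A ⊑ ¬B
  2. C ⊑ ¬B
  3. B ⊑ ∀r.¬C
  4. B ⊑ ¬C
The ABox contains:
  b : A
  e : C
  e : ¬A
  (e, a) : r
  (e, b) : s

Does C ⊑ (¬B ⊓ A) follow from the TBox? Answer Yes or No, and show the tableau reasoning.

No

1. C ⊑ (¬B ⊓ A)  ⇔  (C ⊓ (B ⊔ ¬A)) unsat w.r.t. T
   apply at x₀: C⊑¬B
   open: L(x₀) ⊇ {C, ¬A, ¬B}
2. Hence C ⊑ (¬B ⊓ A): not entailed.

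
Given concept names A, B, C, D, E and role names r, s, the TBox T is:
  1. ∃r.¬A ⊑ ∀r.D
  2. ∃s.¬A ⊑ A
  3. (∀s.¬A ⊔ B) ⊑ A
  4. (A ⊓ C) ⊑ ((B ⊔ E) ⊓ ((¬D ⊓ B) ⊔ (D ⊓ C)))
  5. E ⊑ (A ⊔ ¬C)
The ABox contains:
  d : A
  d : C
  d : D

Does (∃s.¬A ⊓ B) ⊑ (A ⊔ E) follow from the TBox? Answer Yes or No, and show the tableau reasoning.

Yes

1. (∃s.¬A ⊓ B) ⊑ (A ⊔ E)  ⇔  ((∃s.¬A ⊓ B) ⊓ (¬A ⊓ ¬E)) unsat w.r.t. T
   all branches close; clash {A, ¬A} at x₀
2. Hence (∃s.¬A ⊓ B) ⊑ (A ⊔ E): entailed.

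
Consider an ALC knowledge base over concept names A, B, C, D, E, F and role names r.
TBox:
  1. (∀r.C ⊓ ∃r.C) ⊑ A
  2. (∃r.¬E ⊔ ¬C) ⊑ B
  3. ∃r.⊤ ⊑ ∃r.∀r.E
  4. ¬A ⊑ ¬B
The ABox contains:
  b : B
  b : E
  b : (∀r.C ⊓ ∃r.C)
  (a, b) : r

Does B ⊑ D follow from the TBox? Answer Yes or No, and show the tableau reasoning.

1. B ⊑ D  ⇔  (B ⊓ ¬D) unsat w.r.t. T
   open: L(x₀) ⊇ {A, B, ¬D, ∀r.⊥}
2. Hence B ⊑ D: not entailed.

No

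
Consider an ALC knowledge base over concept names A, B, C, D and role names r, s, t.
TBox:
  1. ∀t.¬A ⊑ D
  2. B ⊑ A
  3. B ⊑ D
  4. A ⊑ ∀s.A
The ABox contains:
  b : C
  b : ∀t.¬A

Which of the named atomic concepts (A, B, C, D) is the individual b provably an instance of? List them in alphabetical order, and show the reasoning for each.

1. b : A?  L(b) = {C, ∀t.¬A} ∪ {¬A}
   apply at b: ∀t.¬A⊑D
   open: L(b) ⊇ {C, D, ¬A, ¬B, ∀t.¬A} — b ∉ A possible
2. b : B?  L(b) = {C, ∀t.¬A} ∪ {¬B}
   apply at b: ∀t.¬A⊑D
   open: L(b) ⊇ {C, D, ¬A, ¬B, ∀t.¬A} — b ∉ B possible
3. b : C?  L(b) = {C, ∀t.¬A} ∪ {¬C}
   clash {C, ¬C} at b — b ∈ C
4. b : D?  L(b) = {C, ∀t.¬A} ∪ {¬D}
   clash {D, ¬D} at b — b ∈ D
5. Entailed for b: {C, D}

{C, D}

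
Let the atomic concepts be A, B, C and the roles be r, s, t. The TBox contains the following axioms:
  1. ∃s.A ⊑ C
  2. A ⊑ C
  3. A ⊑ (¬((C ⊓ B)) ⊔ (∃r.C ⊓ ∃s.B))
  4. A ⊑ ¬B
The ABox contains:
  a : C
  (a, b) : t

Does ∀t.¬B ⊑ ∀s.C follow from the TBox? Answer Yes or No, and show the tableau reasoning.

No

1. ∀t.¬B ⊑ ∀s.C  ⇔  (∀t.¬B ⊓ ∃s.¬C) unsat w.r.t. T
   open: L(x₀) ⊇ {¬A, ∀s.¬A, ∀t.¬B, ∃s.¬C} (+ ∃-successors)
2. Hence ∀t.¬B ⊑ ∀s.C: not entailed.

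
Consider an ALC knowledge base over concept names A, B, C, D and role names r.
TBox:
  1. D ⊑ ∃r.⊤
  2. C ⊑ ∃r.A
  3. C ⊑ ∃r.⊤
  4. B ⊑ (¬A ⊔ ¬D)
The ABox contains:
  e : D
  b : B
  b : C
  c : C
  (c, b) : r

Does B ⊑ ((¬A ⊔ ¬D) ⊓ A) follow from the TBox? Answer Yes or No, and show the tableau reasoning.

No

1. B ⊑ ((¬A ⊔ ¬D) ⊓ A)  ⇔  (B ⊓ ((A ⊓ D) ⊔ ¬A)) unsat w.r.t. T
   apply at x₀: B⊑(¬A ⊔ ¬D)
   open: L(x₀) ⊇ {B, ¬A, ¬C, ¬D}
2. Hence B ⊑ ((¬A ⊔ ¬D) ⊓ A): not entailed.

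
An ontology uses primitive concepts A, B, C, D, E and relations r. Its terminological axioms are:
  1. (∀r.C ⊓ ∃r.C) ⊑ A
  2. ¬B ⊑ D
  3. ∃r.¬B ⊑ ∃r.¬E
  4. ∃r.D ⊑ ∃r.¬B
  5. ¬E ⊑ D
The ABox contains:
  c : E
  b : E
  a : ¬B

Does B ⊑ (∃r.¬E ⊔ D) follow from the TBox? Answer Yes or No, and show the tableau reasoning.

No

1. B ⊑ (∃r.¬E ⊔ D)  ⇔  (B ⊓ (∀r.E ⊓ ¬D)) unsat w.r.t. T
   open: L(x₀) ⊇ {B, E, ¬D, ∀r.B, ∀r.E, …} (+ ∃-successors)
2. Hence B ⊑ (∃r.¬E ⊔ D): not entailed.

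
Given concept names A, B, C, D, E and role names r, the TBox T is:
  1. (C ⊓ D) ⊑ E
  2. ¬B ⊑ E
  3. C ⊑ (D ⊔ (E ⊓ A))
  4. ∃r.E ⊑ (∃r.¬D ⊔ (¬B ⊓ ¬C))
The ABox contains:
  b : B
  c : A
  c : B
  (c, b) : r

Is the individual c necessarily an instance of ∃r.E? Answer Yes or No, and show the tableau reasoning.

1. c : ∃r.E?  L(c) = {A, B} ∪ {∀r.¬E}
   open: L(c) ⊇ {A, B, ¬C, ∀r.¬E} — c ∉ ∃r.E possible
2. Hence c : ∃r.E: not entailed.

No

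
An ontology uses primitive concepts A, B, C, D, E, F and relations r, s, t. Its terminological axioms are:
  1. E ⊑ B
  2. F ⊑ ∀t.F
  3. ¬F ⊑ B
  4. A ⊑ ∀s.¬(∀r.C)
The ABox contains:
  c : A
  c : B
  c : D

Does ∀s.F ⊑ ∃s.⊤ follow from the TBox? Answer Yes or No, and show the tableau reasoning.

No

1. ∀s.F ⊑ ∃s.⊤  ⇔  (∀s.F ⊓ ∀s.⊥) unsat w.r.t. T
   open: L(x₀) ⊇ {F, ¬A, ¬E, ∀s.F, ∀s.⊥, …}
2. Hence ∀s.F ⊑ ∃s.⊤: not entailed.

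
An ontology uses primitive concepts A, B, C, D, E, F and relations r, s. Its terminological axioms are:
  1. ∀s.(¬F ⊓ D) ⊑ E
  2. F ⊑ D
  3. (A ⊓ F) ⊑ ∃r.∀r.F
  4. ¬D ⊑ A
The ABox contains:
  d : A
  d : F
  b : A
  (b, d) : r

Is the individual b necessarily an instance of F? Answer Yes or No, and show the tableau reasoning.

1. b : F?  L(b) = {A} ∪ {¬F}
   open: L(b) ⊇ {A, ¬F, ∃s.(F ⊔ ¬D)} (+ ∃-successors) — b ∉ F possible
2. Hence b : F: not entailed.

No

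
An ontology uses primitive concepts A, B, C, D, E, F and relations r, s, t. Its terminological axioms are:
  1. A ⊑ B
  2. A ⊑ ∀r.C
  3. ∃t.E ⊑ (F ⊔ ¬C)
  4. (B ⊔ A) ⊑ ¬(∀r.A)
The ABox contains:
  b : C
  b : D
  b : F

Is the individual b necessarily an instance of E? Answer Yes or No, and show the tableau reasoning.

1. b : E?  L(b) = {C, D, F} ∪ {¬E}
   open: L(b) ⊇ {C, D, F, ¬A, ¬B, …} — b ∉ E possible
2. Hence b : E: not entailed.

No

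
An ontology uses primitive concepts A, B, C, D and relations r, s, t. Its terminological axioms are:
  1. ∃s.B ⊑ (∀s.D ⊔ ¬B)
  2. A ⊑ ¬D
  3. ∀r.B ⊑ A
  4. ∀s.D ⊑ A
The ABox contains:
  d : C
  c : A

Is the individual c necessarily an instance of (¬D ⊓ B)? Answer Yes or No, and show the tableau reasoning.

No

1. c : (¬D ⊓ B)?  L(c) = {A} ∪ {(D ⊔ ¬B)}
   apply at c: A⊑¬D
   open: L(c) ⊇ {A, ¬B, ¬D, ∀s.¬B} — c ∉ (¬D ⊓ B) possible
2. Hence c : (¬D ⊓ B): not entailed.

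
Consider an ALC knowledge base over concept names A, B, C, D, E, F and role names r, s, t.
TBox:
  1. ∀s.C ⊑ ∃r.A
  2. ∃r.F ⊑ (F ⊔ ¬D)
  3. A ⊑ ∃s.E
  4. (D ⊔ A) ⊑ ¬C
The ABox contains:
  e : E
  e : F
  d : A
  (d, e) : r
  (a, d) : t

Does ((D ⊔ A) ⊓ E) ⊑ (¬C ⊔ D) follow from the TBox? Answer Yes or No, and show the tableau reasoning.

1. ((D ⊔ A) ⊓ E) ⊑ (¬C ⊔ D)  ⇔  (((D ⊔ A) ⊓ E) ⊓ (C ⊓ ¬D)) unsat w.r.t. T
   all branches close; clash {C, ¬C} at x₀
2. Hence ((D ⊔ A) ⊓ E) ⊑ (¬C ⊔ D): entailed.

Yes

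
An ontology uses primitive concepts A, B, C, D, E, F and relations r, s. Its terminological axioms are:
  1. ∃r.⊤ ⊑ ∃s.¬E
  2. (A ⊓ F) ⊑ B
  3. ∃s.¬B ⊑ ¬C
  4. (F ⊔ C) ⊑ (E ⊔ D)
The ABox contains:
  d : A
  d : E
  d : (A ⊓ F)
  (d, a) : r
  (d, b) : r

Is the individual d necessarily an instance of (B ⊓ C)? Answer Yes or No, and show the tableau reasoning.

1. d : (B ⊓ C)?  L(d) = {A, E, (A ⊓ F)} ∪ {(¬B ⊔ ¬C)}
   apply at d: (A ⊓ F)⊑B
   open: L(d) ⊇ {A, B, E, F, ¬C, …} (+ ∃-successors) — d ∉ (B ⊓ C) possible
2. Hence d : (B ⊓ C): not entailed.

No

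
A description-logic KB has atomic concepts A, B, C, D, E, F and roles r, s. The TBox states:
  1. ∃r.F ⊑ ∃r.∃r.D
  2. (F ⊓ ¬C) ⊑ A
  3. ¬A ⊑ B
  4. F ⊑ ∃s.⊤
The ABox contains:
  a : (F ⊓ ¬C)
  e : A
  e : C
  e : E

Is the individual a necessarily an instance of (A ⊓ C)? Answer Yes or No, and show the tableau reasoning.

No

1. a : (A ⊓ C)?  L(a) = {(F ⊓ ¬C)} ∪ {(¬A ⊔ ¬C)}
   apply at a: (F ⊓ ¬C)⊑A; F⊑∃s.⊤
   open: L(a) ⊇ {A, F, ¬C, ∀r.¬F, ∃s.⊤} (+ ∃-successors) — a ∉ (A ⊓ C) possible
2. Hence a : (A ⊓ C): not entailed.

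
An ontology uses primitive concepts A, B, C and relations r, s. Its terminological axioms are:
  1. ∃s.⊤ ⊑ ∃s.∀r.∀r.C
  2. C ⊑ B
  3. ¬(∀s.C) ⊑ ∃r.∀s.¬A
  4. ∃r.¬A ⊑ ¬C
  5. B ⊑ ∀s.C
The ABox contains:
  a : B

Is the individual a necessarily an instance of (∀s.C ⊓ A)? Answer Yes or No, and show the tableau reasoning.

No

1. a : (∀s.C ⊓ A)?  L(a) = {B} ∪ {(∃s.¬C ⊔ ¬A)}
   apply at a: B⊑∀s.C
   open: L(a) ⊇ {B, ¬A, ∀r.A, ∀s.C, ∀s.⊥} — a ∉ (∀s.C ⊓ A) possible
2. Hence a : (∀s.C ⊓ A): not entailed.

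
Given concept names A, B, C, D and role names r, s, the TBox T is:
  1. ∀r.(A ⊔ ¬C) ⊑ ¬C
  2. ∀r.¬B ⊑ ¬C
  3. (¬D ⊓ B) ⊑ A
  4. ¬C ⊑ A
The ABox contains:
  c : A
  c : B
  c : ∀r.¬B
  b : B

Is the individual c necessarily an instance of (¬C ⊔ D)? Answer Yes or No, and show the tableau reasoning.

Yes

1. c : (¬C ⊔ D)?  L(c) = {A, B, ∀r.¬B} ∪ {(C ⊓ ¬D)}
   clash {C, ¬C} at c — c ∈ (¬C ⊔ D)
2. Hence c : (¬C ⊔ D): entailed.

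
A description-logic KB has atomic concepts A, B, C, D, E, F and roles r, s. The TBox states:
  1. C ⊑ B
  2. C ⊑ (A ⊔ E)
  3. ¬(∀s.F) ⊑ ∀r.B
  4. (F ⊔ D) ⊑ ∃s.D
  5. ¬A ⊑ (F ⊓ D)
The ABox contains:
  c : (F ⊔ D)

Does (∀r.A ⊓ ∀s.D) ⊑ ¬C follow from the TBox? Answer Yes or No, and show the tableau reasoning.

No

1. (∀r.A ⊓ ∀s.D) ⊑ ¬C  ⇔  ((∀r.A ⊓ ∀s.D) ⊓ C) unsat w.r.t. T
   apply at x₀: C⊑B; C⊑(A ⊔ E)
   open: L(x₀) ⊇ {A, B, C, ¬D, ¬F, …}
2. Hence (∀r.A ⊓ ∀s.D) ⊑ ¬C: not entailed.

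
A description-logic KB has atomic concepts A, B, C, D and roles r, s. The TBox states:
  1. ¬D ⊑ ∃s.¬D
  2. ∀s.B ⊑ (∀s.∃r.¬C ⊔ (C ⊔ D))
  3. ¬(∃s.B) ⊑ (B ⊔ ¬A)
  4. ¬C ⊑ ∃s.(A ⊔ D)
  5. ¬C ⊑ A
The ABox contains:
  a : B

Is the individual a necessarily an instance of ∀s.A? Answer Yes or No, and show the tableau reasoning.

1. a : ∀s.A?  L(a) = {B} ∪ {∃s.¬A}
   open: L(a) ⊇ {B, C, D, ∃s.B, ∃s.¬A, …} (+ ∃-successors) — a ∉ ∀s.A possible
2. Hence a : ∀s.A: not entailed.

No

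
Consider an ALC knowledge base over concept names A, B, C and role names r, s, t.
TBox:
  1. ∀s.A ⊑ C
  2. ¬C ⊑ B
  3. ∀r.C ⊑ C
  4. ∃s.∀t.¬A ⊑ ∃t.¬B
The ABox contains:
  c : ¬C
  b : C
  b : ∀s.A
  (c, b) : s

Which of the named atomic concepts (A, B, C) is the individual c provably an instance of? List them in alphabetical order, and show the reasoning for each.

{B}

1. c : A?  L(c) = {¬C} ∪ {¬A}
   apply at c: ¬C⊑B
   open: L(c) ⊇ {B, ¬A, ¬C, ∀s.∃t.A, ∃r.¬C, …} (+ ∃-successors) — c ∉ A possible
2. c : B?  L(c) = {¬C} ∪ {¬B}
   clash {B, ¬B} at c — c ∈ B
3. c : C?  L(c) = {¬C} ∪ {¬C}
   apply at c: ¬C⊑B
   open: L(c) ⊇ {B, ¬C, ∀s.∃t.A, ∃r.¬C, ∃s.¬A} (+ ∃-successors) — c ∉ C possible
4. Entailed for c: {B}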